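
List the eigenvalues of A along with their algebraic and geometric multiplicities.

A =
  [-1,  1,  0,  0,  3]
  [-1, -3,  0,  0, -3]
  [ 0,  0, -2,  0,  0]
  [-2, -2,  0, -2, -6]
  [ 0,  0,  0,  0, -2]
λ = -2: alg = 5, geom = 4

Step 1 — factor the characteristic polynomial to read off the algebraic multiplicities:
  χ_A(x) = (x + 2)^5

Step 2 — compute geometric multiplicities via the rank-nullity identity g(λ) = n − rank(A − λI):
  rank(A − (-2)·I) = 1, so dim ker(A − (-2)·I) = n − 1 = 4

Summary:
  λ = -2: algebraic multiplicity = 5, geometric multiplicity = 4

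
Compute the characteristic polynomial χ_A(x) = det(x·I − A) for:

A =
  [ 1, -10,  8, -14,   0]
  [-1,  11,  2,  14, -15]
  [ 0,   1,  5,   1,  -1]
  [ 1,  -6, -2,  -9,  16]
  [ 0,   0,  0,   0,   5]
x^5 - 13*x^4 + 46*x^3 + 10*x^2 - 175*x - 125

Expanding det(x·I − A) (e.g. by cofactor expansion or by noting that A is similar to its Jordan form J, which has the same characteristic polynomial as A) gives
  χ_A(x) = x^5 - 13*x^4 + 46*x^3 + 10*x^2 - 175*x - 125
which factors as (x - 5)^3*(x + 1)^2. The eigenvalues (with algebraic multiplicities) are λ = -1 with multiplicity 2, λ = 5 with multiplicity 3.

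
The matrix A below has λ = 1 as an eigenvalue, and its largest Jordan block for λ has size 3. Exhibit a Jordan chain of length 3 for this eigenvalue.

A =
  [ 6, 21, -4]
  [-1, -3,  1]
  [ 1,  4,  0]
A Jordan chain for λ = 1 of length 3:
v_1 = (5, -1, 1)ᵀ
v_2 = (21, -4, 4)ᵀ
v_3 = (0, 1, 0)ᵀ

Let N = A − (1)·I. We want v_3 with N^3 v_3 = 0 but N^2 v_3 ≠ 0; then v_{j-1} := N · v_j for j = 3, …, 2.

Pick v_3 = (0, 1, 0)ᵀ.
Then v_2 = N · v_3 = (21, -4, 4)ᵀ.
Then v_1 = N · v_2 = (5, -1, 1)ᵀ.

Sanity check: (A − (1)·I) v_1 = (0, 0, 0)ᵀ = 0. ✓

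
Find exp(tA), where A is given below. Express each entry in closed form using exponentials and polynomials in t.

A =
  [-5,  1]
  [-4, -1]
e^{tA} =
  [-2*t*exp(-3*t) + exp(-3*t), t*exp(-3*t)]
  [-4*t*exp(-3*t), 2*t*exp(-3*t) + exp(-3*t)]

Strategy: write A = P · J · P⁻¹ where J is a Jordan canonical form, so e^{tA} = P · e^{tJ} · P⁻¹, and e^{tJ} can be computed block-by-block.

A has Jordan form
J =
  [-3,  1]
  [ 0, -3]
(up to reordering of blocks).

Per-block formulas:
  For a 2×2 Jordan block J_2(-3): exp(t · J_2(-3)) = e^(-3t)·(I + t·N), where N is the 2×2 nilpotent shift.

After assembling e^{tJ} and conjugating by P, we get:

e^{tA} =
  [-2*t*exp(-3*t) + exp(-3*t), t*exp(-3*t)]
  [-4*t*exp(-3*t), 2*t*exp(-3*t) + exp(-3*t)]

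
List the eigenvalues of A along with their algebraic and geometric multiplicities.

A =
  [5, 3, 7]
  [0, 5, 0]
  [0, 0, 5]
λ = 5: alg = 3, geom = 2

Step 1 — factor the characteristic polynomial to read off the algebraic multiplicities:
  χ_A(x) = (x - 5)^3

Step 2 — compute geometric multiplicities via the rank-nullity identity g(λ) = n − rank(A − λI):
  rank(A − (5)·I) = 1, so dim ker(A − (5)·I) = n − 1 = 2

Summary:
  λ = 5: algebraic multiplicity = 3, geometric multiplicity = 2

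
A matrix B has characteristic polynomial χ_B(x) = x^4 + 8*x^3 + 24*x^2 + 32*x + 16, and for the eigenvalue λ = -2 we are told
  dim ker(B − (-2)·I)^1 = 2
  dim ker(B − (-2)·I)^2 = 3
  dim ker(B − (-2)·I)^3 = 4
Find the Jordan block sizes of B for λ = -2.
Block sizes for λ = -2: [3, 1]

From the dimensions of kernels of powers, the number of Jordan blocks of size at least j is d_j − d_{j−1} where d_j = dim ker(N^j) (with d_0 = 0). Computing the differences gives [2, 1, 1].
The number of blocks of size exactly k is (#blocks of size ≥ k) − (#blocks of size ≥ k + 1), so the partition is: 1 block(s) of size 1, 1 block(s) of size 3.
In nonincreasing order the block sizes are [3, 1].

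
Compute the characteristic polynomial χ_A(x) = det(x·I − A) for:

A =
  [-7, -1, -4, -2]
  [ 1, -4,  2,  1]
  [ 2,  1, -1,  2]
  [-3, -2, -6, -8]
x^4 + 20*x^3 + 150*x^2 + 500*x + 625

Expanding det(x·I − A) (e.g. by cofactor expansion or by noting that A is similar to its Jordan form J, which has the same characteristic polynomial as A) gives
  χ_A(x) = x^4 + 20*x^3 + 150*x^2 + 500*x + 625
which factors as (x + 5)^4. The eigenvalues (with algebraic multiplicities) are λ = -5 with multiplicity 4.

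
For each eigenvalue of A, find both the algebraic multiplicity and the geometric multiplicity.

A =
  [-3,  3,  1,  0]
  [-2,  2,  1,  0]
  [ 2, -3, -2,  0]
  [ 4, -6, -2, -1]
λ = -1: alg = 4, geom = 3

Step 1 — factor the characteristic polynomial to read off the algebraic multiplicities:
  χ_A(x) = (x + 1)^4

Step 2 — compute geometric multiplicities via the rank-nullity identity g(λ) = n − rank(A − λI):
  rank(A − (-1)·I) = 1, so dim ker(A − (-1)·I) = n − 1 = 3

Summary:
  λ = -1: algebraic multiplicity = 4, geometric multiplicity = 3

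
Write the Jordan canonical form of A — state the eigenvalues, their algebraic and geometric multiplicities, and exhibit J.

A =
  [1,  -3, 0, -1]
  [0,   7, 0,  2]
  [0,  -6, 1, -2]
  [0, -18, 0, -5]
J_2(1) ⊕ J_1(1) ⊕ J_1(1)

The characteristic polynomial is
  det(x·I − A) = x^4 - 4*x^3 + 6*x^2 - 4*x + 1 = (x - 1)^4

Eigenvalues and multiplicities (the geometric multiplicity of λ is n − rank(A − λI), which equals the number of Jordan blocks for λ):
  λ = 1: algebraic multiplicity = 4, geometric multiplicity = 3

Determining the block sizes for each eigenvalue:
  λ = 1: 3 blocks summing to 4 forces exactly one block of size 2 and the rest size 1 → block sizes [2, 1, 1]

Assembling the blocks gives a Jordan form
J =
  [1, 1, 0, 0]
  [0, 1, 0, 0]
  [0, 0, 1, 0]
  [0, 0, 0, 1]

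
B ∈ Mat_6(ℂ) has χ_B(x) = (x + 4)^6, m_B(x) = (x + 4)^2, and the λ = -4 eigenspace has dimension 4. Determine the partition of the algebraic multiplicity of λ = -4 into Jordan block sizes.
Block sizes for λ = -4: [2, 2, 1, 1]

Step 1 — from the characteristic polynomial, algebraic multiplicity of λ = -4 is 6. From dim ker(B − (-4)·I) = 4, there are exactly 4 Jordan blocks for λ = -4.
Step 2 — from the minimal polynomial, the factor (x + 4)^2 tells us the largest block for λ = -4 has size 2.
Step 3 — with total size 6, 4 blocks, and largest block 2, the block sizes (in nonincreasing order) are [2, 2, 1, 1].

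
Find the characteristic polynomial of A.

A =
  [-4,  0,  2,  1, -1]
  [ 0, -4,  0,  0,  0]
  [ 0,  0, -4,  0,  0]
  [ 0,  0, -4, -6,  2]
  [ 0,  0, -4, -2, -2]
x^5 + 20*x^4 + 160*x^3 + 640*x^2 + 1280*x + 1024

Expanding det(x·I − A) (e.g. by cofactor expansion or by noting that A is similar to its Jordan form J, which has the same characteristic polynomial as A) gives
  χ_A(x) = x^5 + 20*x^4 + 160*x^3 + 640*x^2 + 1280*x + 1024
which factors as (x + 4)^5. The eigenvalues (with algebraic multiplicities) are λ = -4 with multiplicity 5.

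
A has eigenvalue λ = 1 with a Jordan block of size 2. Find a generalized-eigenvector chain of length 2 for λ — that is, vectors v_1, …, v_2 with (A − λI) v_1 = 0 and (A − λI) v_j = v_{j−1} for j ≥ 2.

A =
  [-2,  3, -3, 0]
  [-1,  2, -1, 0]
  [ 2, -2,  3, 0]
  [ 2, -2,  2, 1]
A Jordan chain for λ = 1 of length 2:
v_1 = (-3, -1, 2, 2)ᵀ
v_2 = (1, 0, 0, 0)ᵀ

Let N = A − (1)·I. We want v_2 with N^2 v_2 = 0 but N^1 v_2 ≠ 0; then v_{j-1} := N · v_j for j = 2, …, 2.

Pick v_2 = (1, 0, 0, 0)ᵀ.
Then v_1 = N · v_2 = (-3, -1, 2, 2)ᵀ.

Sanity check: (A − (1)·I) v_1 = (0, 0, 0, 0)ᵀ = 0. ✓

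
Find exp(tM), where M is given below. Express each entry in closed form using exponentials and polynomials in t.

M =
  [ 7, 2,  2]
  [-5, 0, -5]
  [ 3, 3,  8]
e^{tM} =
  [2*t*exp(5*t) + exp(5*t), 2*t*exp(5*t), 2*t*exp(5*t)]
  [-5*t*exp(5*t), -5*t*exp(5*t) + exp(5*t), -5*t*exp(5*t)]
  [3*t*exp(5*t), 3*t*exp(5*t), 3*t*exp(5*t) + exp(5*t)]

Strategy: write M = P · J · P⁻¹ where J is a Jordan canonical form, so e^{tM} = P · e^{tJ} · P⁻¹, and e^{tJ} can be computed block-by-block.

M has Jordan form
J =
  [5, 1, 0]
  [0, 5, 0]
  [0, 0, 5]
(up to reordering of blocks).

Per-block formulas:
  For a 2×2 Jordan block J_2(5): exp(t · J_2(5)) = e^(5t)·(I + t·N), where N is the 2×2 nilpotent shift.
  For a 1×1 block at λ = 5: exp(t · [5]) = [e^(5t)].

After assembling e^{tJ} and conjugating by P, we get:

e^{tM} =
  [2*t*exp(5*t) + exp(5*t), 2*t*exp(5*t), 2*t*exp(5*t)]
  [-5*t*exp(5*t), -5*t*exp(5*t) + exp(5*t), -5*t*exp(5*t)]
  [3*t*exp(5*t), 3*t*exp(5*t), 3*t*exp(5*t) + exp(5*t)]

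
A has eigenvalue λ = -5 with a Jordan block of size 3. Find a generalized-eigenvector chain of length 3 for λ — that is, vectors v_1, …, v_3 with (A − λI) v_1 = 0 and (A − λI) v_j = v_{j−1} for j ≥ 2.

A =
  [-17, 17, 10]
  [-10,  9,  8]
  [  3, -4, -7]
A Jordan chain for λ = -5 of length 3:
v_1 = (4, 4, -2)ᵀ
v_2 = (-12, -10, 3)ᵀ
v_3 = (1, 0, 0)ᵀ

Let N = A − (-5)·I. We want v_3 with N^3 v_3 = 0 but N^2 v_3 ≠ 0; then v_{j-1} := N · v_j for j = 3, …, 2.

Pick v_3 = (1, 0, 0)ᵀ.
Then v_2 = N · v_3 = (-12, -10, 3)ᵀ.
Then v_1 = N · v_2 = (4, 4, -2)ᵀ.

Sanity check: (A − (-5)·I) v_1 = (0, 0, 0)ᵀ = 0. ✓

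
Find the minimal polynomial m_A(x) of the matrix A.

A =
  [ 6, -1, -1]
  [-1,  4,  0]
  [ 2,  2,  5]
x^3 - 15*x^2 + 75*x - 125

The characteristic polynomial is χ_A(x) = (x - 5)^3, so the eigenvalues are known. The minimal polynomial is
  m_A(x) = Π_λ (x − λ)^{k_λ}
where k_λ is the size of the *largest* Jordan block for λ (equivalently, the smallest k with (A − λI)^k v = 0 for every generalised eigenvector v of λ).

  λ = 5: largest Jordan block has size 3, contributing (x − 5)^3

So m_A(x) = (x - 5)^3 = x^3 - 15*x^2 + 75*x - 125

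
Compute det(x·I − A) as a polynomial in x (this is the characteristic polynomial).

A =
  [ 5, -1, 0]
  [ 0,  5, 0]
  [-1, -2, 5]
x^3 - 15*x^2 + 75*x - 125

Expanding det(x·I − A) (e.g. by cofactor expansion or by noting that A is similar to its Jordan form J, which has the same characteristic polynomial as A) gives
  χ_A(x) = x^3 - 15*x^2 + 75*x - 125
which factors as (x - 5)^3. The eigenvalues (with algebraic multiplicities) are λ = 5 with multiplicity 3.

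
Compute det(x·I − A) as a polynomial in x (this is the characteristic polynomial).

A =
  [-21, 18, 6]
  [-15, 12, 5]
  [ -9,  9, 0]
x^3 + 9*x^2 + 27*x + 27

Expanding det(x·I − A) (e.g. by cofactor expansion or by noting that A is similar to its Jordan form J, which has the same characteristic polynomial as A) gives
  χ_A(x) = x^3 + 9*x^2 + 27*x + 27
which factors as (x + 3)^3. The eigenvalues (with algebraic multiplicities) are λ = -3 with multiplicity 3.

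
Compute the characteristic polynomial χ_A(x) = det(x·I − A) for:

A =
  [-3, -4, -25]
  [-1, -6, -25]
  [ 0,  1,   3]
x^3 + 6*x^2 + 12*x + 8

Expanding det(x·I − A) (e.g. by cofactor expansion or by noting that A is similar to its Jordan form J, which has the same characteristic polynomial as A) gives
  χ_A(x) = x^3 + 6*x^2 + 12*x + 8
which factors as (x + 2)^3. The eigenvalues (with algebraic multiplicities) are λ = -2 with multiplicity 3.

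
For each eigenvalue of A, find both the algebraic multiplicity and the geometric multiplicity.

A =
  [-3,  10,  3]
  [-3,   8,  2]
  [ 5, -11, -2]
λ = 1: alg = 3, geom = 1

Step 1 — factor the characteristic polynomial to read off the algebraic multiplicities:
  χ_A(x) = (x - 1)^3

Step 2 — compute geometric multiplicities via the rank-nullity identity g(λ) = n − rank(A − λI):
  rank(A − (1)·I) = 2, so dim ker(A − (1)·I) = n − 2 = 1

Summary:
  λ = 1: algebraic multiplicity = 3, geometric multiplicity = 1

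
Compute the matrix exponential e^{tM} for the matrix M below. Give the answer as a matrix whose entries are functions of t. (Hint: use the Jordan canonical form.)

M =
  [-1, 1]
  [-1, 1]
e^{tM} =
  [1 - t, t]
  [-t, t + 1]

Strategy: write M = P · J · P⁻¹ where J is a Jordan canonical form, so e^{tM} = P · e^{tJ} · P⁻¹, and e^{tJ} can be computed block-by-block.

M has Jordan form
J =
  [0, 1]
  [0, 0]
(up to reordering of blocks).

Per-block formulas:
  For a 2×2 Jordan block J_2(0): exp(t · J_2(0)) = e^(0t)·(I + t·N), where N is the 2×2 nilpotent shift.

After assembling e^{tJ} and conjugating by P, we get:

e^{tM} =
  [1 - t, t]
  [-t, t + 1]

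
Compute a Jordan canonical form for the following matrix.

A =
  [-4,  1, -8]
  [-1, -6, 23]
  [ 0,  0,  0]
J_2(-5) ⊕ J_1(0)

The characteristic polynomial is
  det(x·I − A) = x^3 + 10*x^2 + 25*x = x*(x + 5)^2

Eigenvalues and multiplicities (the geometric multiplicity of λ is n − rank(A − λI), which equals the number of Jordan blocks for λ):
  λ = -5: algebraic multiplicity = 2, geometric multiplicity = 1
  λ = 0: algebraic multiplicity = 1, geometric multiplicity = 1

Determining the block sizes for each eigenvalue:
  λ = -5: one block (gm = 1), so the single block has size am = 2 → block sizes [2]
  λ = 0: one block (gm = 1), so the single block has size am = 1 → block sizes [1]

Assembling the blocks gives a Jordan form
J =
  [-5,  1, 0]
  [ 0, -5, 0]
  [ 0,  0, 0]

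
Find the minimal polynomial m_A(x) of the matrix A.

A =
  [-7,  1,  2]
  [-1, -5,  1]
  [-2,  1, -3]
x^3 + 15*x^2 + 75*x + 125

The characteristic polynomial is χ_A(x) = (x + 5)^3, so the eigenvalues are known. The minimal polynomial is
  m_A(x) = Π_λ (x − λ)^{k_λ}
where k_λ is the size of the *largest* Jordan block for λ (equivalently, the smallest k with (A − λI)^k v = 0 for every generalised eigenvector v of λ).

  λ = -5: largest Jordan block has size 3, contributing (x + 5)^3

So m_A(x) = (x + 5)^3 = x^3 + 15*x^2 + 75*x + 125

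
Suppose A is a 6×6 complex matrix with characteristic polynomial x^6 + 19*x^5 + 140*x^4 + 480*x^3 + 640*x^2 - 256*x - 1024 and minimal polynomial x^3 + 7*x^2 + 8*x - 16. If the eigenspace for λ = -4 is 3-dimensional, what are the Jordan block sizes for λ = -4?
Block sizes for λ = -4: [2, 2, 1]

Step 1 — from the characteristic polynomial, algebraic multiplicity of λ = -4 is 5. From dim ker(A − (-4)·I) = 3, there are exactly 3 Jordan blocks for λ = -4.
Step 2 — from the minimal polynomial, the factor (x + 4)^2 tells us the largest block for λ = -4 has size 2.
Step 3 — with total size 5, 3 blocks, and largest block 2, the block sizes (in nonincreasing order) are [2, 2, 1].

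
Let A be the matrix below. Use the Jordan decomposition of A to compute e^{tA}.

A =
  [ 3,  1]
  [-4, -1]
e^{tA} =
  [2*t*exp(t) + exp(t), t*exp(t)]
  [-4*t*exp(t), -2*t*exp(t) + exp(t)]

Strategy: write A = P · J · P⁻¹ where J is a Jordan canonical form, so e^{tA} = P · e^{tJ} · P⁻¹, and e^{tJ} can be computed block-by-block.

A has Jordan form
J =
  [1, 1]
  [0, 1]
(up to reordering of blocks).

Per-block formulas:
  For a 2×2 Jordan block J_2(1): exp(t · J_2(1)) = e^(1t)·(I + t·N), where N is the 2×2 nilpotent shift.

After assembling e^{tJ} and conjugating by P, we get:

e^{tA} =
  [2*t*exp(t) + exp(t), t*exp(t)]
  [-4*t*exp(t), -2*t*exp(t) + exp(t)]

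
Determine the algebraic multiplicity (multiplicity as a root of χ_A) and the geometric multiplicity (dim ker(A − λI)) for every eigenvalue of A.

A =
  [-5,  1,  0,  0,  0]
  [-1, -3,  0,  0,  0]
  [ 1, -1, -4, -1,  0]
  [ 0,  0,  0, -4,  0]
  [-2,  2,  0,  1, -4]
λ = -4: alg = 5, geom = 3

Step 1 — factor the characteristic polynomial to read off the algebraic multiplicities:
  χ_A(x) = (x + 4)^5

Step 2 — compute geometric multiplicities via the rank-nullity identity g(λ) = n − rank(A − λI):
  rank(A − (-4)·I) = 2, so dim ker(A − (-4)·I) = n − 2 = 3

Summary:
  λ = -4: algebraic multiplicity = 5, geometric multiplicity = 3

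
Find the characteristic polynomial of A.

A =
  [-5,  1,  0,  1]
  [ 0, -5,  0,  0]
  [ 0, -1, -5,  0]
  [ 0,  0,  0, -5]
x^4 + 20*x^3 + 150*x^2 + 500*x + 625

Expanding det(x·I − A) (e.g. by cofactor expansion or by noting that A is similar to its Jordan form J, which has the same characteristic polynomial as A) gives
  χ_A(x) = x^4 + 20*x^3 + 150*x^2 + 500*x + 625
which factors as (x + 5)^4. The eigenvalues (with algebraic multiplicities) are λ = -5 with multiplicity 4.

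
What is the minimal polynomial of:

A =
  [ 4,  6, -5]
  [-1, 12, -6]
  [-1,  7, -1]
x^3 - 15*x^2 + 75*x - 125

The characteristic polynomial is χ_A(x) = (x - 5)^3, so the eigenvalues are known. The minimal polynomial is
  m_A(x) = Π_λ (x − λ)^{k_λ}
where k_λ is the size of the *largest* Jordan block for λ (equivalently, the smallest k with (A − λI)^k v = 0 for every generalised eigenvector v of λ).

  λ = 5: largest Jordan block has size 3, contributing (x − 5)^3

So m_A(x) = (x - 5)^3 = x^3 - 15*x^2 + 75*x - 125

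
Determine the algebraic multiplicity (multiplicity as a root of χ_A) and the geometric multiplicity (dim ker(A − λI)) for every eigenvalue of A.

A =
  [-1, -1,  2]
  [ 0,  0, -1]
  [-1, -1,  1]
λ = 0: alg = 3, geom = 1

Step 1 — factor the characteristic polynomial to read off the algebraic multiplicities:
  χ_A(x) = x^3

Step 2 — compute geometric multiplicities via the rank-nullity identity g(λ) = n − rank(A − λI):
  rank(A − (0)·I) = 2, so dim ker(A − (0)·I) = n − 2 = 1

Summary:
  λ = 0: algebraic multiplicity = 3, geometric multiplicity = 1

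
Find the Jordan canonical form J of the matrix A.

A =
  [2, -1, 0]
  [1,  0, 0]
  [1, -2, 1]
J_3(1)

The characteristic polynomial is
  det(x·I − A) = x^3 - 3*x^2 + 3*x - 1 = (x - 1)^3

Eigenvalues and multiplicities (the geometric multiplicity of λ is n − rank(A − λI), which equals the number of Jordan blocks for λ):
  λ = 1: algebraic multiplicity = 3, geometric multiplicity = 1

Determining the block sizes for each eigenvalue:
  λ = 1: one block (gm = 1), so the single block has size am = 3 → block sizes [3]

Assembling the blocks gives a Jordan form
J =
  [1, 1, 0]
  [0, 1, 1]
  [0, 0, 1]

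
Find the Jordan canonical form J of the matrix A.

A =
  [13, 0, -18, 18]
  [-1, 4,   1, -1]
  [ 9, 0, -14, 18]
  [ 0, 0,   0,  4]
J_1(-5) ⊕ J_2(4) ⊕ J_1(4)

The characteristic polynomial is
  det(x·I − A) = x^4 - 7*x^3 - 12*x^2 + 176*x - 320 = (x - 4)^3*(x + 5)

Eigenvalues and multiplicities (the geometric multiplicity of λ is n − rank(A − λI), which equals the number of Jordan blocks for λ):
  λ = -5: algebraic multiplicity = 1, geometric multiplicity = 1
  λ = 4: algebraic multiplicity = 3, geometric multiplicity = 2

Determining the block sizes for each eigenvalue:
  λ = -5: one block (gm = 1), so the single block has size am = 1 → block sizes [1]
  λ = 4: 2 blocks summing to 3 forces exactly one block of size 2 and the rest size 1 → block sizes [2, 1]

Assembling the blocks gives a Jordan form
J =
  [-5, 0, 0, 0]
  [ 0, 4, 1, 0]
  [ 0, 0, 4, 0]
  [ 0, 0, 0, 4]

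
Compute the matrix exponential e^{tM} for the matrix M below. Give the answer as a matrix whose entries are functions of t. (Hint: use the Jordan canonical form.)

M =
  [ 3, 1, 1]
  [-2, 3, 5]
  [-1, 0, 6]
e^{tM} =
  [-t^2*exp(4*t) - t*exp(4*t) + exp(4*t), -t^2*exp(4*t) + t*exp(4*t), 3*t^2*exp(4*t) + t*exp(4*t)]
  [-t^2*exp(4*t)/2 - 2*t*exp(4*t), -t^2*exp(4*t)/2 - t*exp(4*t) + exp(4*t), 3*t^2*exp(4*t)/2 + 5*t*exp(4*t)]
  [-t^2*exp(4*t)/2 - t*exp(4*t), -t^2*exp(4*t)/2, 3*t^2*exp(4*t)/2 + 2*t*exp(4*t) + exp(4*t)]

Strategy: write M = P · J · P⁻¹ where J is a Jordan canonical form, so e^{tM} = P · e^{tJ} · P⁻¹, and e^{tJ} can be computed block-by-block.

M has Jordan form
J =
  [4, 1, 0]
  [0, 4, 1]
  [0, 0, 4]
(up to reordering of blocks).

Per-block formulas:
  For a 3×3 Jordan block J_3(4): exp(t · J_3(4)) = e^(4t)·(I + t·N + (t^2/2)·N^2), where N is the 3×3 nilpotent shift.

After assembling e^{tJ} and conjugating by P, we get:

e^{tM} =
  [-t^2*exp(4*t) - t*exp(4*t) + exp(4*t), -t^2*exp(4*t) + t*exp(4*t), 3*t^2*exp(4*t) + t*exp(4*t)]
  [-t^2*exp(4*t)/2 - 2*t*exp(4*t), -t^2*exp(4*t)/2 - t*exp(4*t) + exp(4*t), 3*t^2*exp(4*t)/2 + 5*t*exp(4*t)]
  [-t^2*exp(4*t)/2 - t*exp(4*t), -t^2*exp(4*t)/2, 3*t^2*exp(4*t)/2 + 2*t*exp(4*t) + exp(4*t)]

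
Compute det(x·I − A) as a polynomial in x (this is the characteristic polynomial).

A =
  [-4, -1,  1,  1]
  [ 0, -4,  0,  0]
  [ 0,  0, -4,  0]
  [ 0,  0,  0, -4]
x^4 + 16*x^3 + 96*x^2 + 256*x + 256

Expanding det(x·I − A) (e.g. by cofactor expansion or by noting that A is similar to its Jordan form J, which has the same characteristic polynomial as A) gives
  χ_A(x) = x^4 + 16*x^3 + 96*x^2 + 256*x + 256
which factors as (x + 4)^4. The eigenvalues (with algebraic multiplicities) are λ = -4 with multiplicity 4.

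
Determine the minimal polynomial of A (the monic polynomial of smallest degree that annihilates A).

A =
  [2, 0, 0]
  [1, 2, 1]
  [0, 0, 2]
x^2 - 4*x + 4

The characteristic polynomial is χ_A(x) = (x - 2)^3, so the eigenvalues are known. The minimal polynomial is
  m_A(x) = Π_λ (x − λ)^{k_λ}
where k_λ is the size of the *largest* Jordan block for λ (equivalently, the smallest k with (A − λI)^k v = 0 for every generalised eigenvector v of λ).

  λ = 2: largest Jordan block has size 2, contributing (x − 2)^2

So m_A(x) = (x - 2)^2 = x^2 - 4*x + 4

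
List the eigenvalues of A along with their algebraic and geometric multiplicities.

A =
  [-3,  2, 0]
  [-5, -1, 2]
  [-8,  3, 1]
λ = -1: alg = 3, geom = 1

Step 1 — factor the characteristic polynomial to read off the algebraic multiplicities:
  χ_A(x) = (x + 1)^3

Step 2 — compute geometric multiplicities via the rank-nullity identity g(λ) = n − rank(A − λI):
  rank(A − (-1)·I) = 2, so dim ker(A − (-1)·I) = n − 2 = 1

Summary:
  λ = -1: algebraic multiplicity = 3, geometric multiplicity = 1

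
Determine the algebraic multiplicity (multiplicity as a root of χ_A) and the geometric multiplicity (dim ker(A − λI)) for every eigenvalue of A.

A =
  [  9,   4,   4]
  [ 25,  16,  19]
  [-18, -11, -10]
λ = 5: alg = 3, geom = 1

Step 1 — factor the characteristic polynomial to read off the algebraic multiplicities:
  χ_A(x) = (x - 5)^3

Step 2 — compute geometric multiplicities via the rank-nullity identity g(λ) = n − rank(A − λI):
  rank(A − (5)·I) = 2, so dim ker(A − (5)·I) = n − 2 = 1

Summary:
  λ = 5: algebraic multiplicity = 3, geometric multiplicity = 1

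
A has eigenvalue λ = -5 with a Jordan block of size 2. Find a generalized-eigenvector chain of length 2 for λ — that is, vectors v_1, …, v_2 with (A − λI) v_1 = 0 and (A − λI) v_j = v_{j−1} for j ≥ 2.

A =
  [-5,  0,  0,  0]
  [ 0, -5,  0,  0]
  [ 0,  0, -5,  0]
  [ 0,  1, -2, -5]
A Jordan chain for λ = -5 of length 2:
v_1 = (0, 0, 0, 1)ᵀ
v_2 = (0, 1, 0, 0)ᵀ

Let N = A − (-5)·I. We want v_2 with N^2 v_2 = 0 but N^1 v_2 ≠ 0; then v_{j-1} := N · v_j for j = 2, …, 2.

Pick v_2 = (0, 1, 0, 0)ᵀ.
Then v_1 = N · v_2 = (0, 0, 0, 1)ᵀ.

Sanity check: (A − (-5)·I) v_1 = (0, 0, 0, 0)ᵀ = 0. ✓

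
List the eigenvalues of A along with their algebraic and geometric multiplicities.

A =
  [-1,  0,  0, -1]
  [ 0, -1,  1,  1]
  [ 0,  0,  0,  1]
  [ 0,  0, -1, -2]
λ = -1: alg = 4, geom = 2

Step 1 — factor the characteristic polynomial to read off the algebraic multiplicities:
  χ_A(x) = (x + 1)^4

Step 2 — compute geometric multiplicities via the rank-nullity identity g(λ) = n − rank(A − λI):
  rank(A − (-1)·I) = 2, so dim ker(A − (-1)·I) = n − 2 = 2

Summary:
  λ = -1: algebraic multiplicity = 4, geometric multiplicity = 2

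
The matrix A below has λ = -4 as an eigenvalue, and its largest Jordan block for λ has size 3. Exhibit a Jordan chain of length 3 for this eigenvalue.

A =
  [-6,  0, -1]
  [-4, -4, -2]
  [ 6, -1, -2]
A Jordan chain for λ = -4 of length 3:
v_1 = (-2, -4, 4)ᵀ
v_2 = (-2, -4, 6)ᵀ
v_3 = (1, 0, 0)ᵀ

Let N = A − (-4)·I. We want v_3 with N^3 v_3 = 0 but N^2 v_3 ≠ 0; then v_{j-1} := N · v_j for j = 3, …, 2.

Pick v_3 = (1, 0, 0)ᵀ.
Then v_2 = N · v_3 = (-2, -4, 6)ᵀ.
Then v_1 = N · v_2 = (-2, -4, 4)ᵀ.

Sanity check: (A − (-4)·I) v_1 = (0, 0, 0)ᵀ = 0. ✓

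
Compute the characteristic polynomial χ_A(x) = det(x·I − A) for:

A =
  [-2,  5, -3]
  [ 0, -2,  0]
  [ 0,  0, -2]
x^3 + 6*x^2 + 12*x + 8

Expanding det(x·I − A) (e.g. by cofactor expansion or by noting that A is similar to its Jordan form J, which has the same characteristic polynomial as A) gives
  χ_A(x) = x^3 + 6*x^2 + 12*x + 8
which factors as (x + 2)^3. The eigenvalues (with algebraic multiplicities) are λ = -2 with multiplicity 3.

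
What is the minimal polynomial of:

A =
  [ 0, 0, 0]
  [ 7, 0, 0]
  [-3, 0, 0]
x^2

The characteristic polynomial is χ_A(x) = x^3, so the eigenvalues are known. The minimal polynomial is
  m_A(x) = Π_λ (x − λ)^{k_λ}
where k_λ is the size of the *largest* Jordan block for λ (equivalently, the smallest k with (A − λI)^k v = 0 for every generalised eigenvector v of λ).

  λ = 0: largest Jordan block has size 2, contributing (x − 0)^2

So m_A(x) = x^2 = x^2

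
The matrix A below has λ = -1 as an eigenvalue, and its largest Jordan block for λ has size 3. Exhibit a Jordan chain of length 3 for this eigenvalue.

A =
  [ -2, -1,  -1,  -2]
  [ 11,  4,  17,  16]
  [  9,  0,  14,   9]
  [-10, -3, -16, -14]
A Jordan chain for λ = -1 of length 3:
v_1 = (3, 3, 0, -3)ᵀ
v_2 = (-2, 16, 9, -13)ᵀ
v_3 = (1, 1, 0, 0)ᵀ

Let N = A − (-1)·I. We want v_3 with N^3 v_3 = 0 but N^2 v_3 ≠ 0; then v_{j-1} := N · v_j for j = 3, …, 2.

Pick v_3 = (1, 1, 0, 0)ᵀ.
Then v_2 = N · v_3 = (-2, 16, 9, -13)ᵀ.
Then v_1 = N · v_2 = (3, 3, 0, -3)ᵀ.

Sanity check: (A − (-1)·I) v_1 = (0, 0, 0, 0)ᵀ = 0. ✓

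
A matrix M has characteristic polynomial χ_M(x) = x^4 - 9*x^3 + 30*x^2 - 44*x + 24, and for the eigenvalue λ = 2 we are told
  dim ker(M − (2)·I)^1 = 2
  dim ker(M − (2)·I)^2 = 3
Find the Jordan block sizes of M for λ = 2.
Block sizes for λ = 2: [2, 1]

From the dimensions of kernels of powers, the number of Jordan blocks of size at least j is d_j − d_{j−1} where d_j = dim ker(N^j) (with d_0 = 0). Computing the differences gives [2, 1].
The number of blocks of size exactly k is (#blocks of size ≥ k) − (#blocks of size ≥ k + 1), so the partition is: 1 block(s) of size 1, 1 block(s) of size 2.
In nonincreasing order the block sizes are [2, 1].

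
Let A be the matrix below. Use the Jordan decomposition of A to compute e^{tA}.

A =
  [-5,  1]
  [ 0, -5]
e^{tA} =
  [exp(-5*t), t*exp(-5*t)]
  [0, exp(-5*t)]

Strategy: write A = P · J · P⁻¹ where J is a Jordan canonical form, so e^{tA} = P · e^{tJ} · P⁻¹, and e^{tJ} can be computed block-by-block.

A has Jordan form
J =
  [-5,  1]
  [ 0, -5]
(up to reordering of blocks).

Per-block formulas:
  For a 2×2 Jordan block J_2(-5): exp(t · J_2(-5)) = e^(-5t)·(I + t·N), where N is the 2×2 nilpotent shift.

After assembling e^{tJ} and conjugating by P, we get:

e^{tA} =
  [exp(-5*t), t*exp(-5*t)]
  [0, exp(-5*t)]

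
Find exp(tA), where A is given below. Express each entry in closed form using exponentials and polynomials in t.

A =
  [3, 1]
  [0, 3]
e^{tA} =
  [exp(3*t), t*exp(3*t)]
  [0, exp(3*t)]

Strategy: write A = P · J · P⁻¹ where J is a Jordan canonical form, so e^{tA} = P · e^{tJ} · P⁻¹, and e^{tJ} can be computed block-by-block.

A has Jordan form
J =
  [3, 1]
  [0, 3]
(up to reordering of blocks).

Per-block formulas:
  For a 2×2 Jordan block J_2(3): exp(t · J_2(3)) = e^(3t)·(I + t·N), where N is the 2×2 nilpotent shift.

After assembling e^{tJ} and conjugating by P, we get:

e^{tA} =
  [exp(3*t), t*exp(3*t)]
  [0, exp(3*t)]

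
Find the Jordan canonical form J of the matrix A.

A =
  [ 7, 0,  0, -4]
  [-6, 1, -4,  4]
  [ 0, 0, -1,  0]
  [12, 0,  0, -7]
J_1(-1) ⊕ J_1(-1) ⊕ J_1(1) ⊕ J_1(1)

The characteristic polynomial is
  det(x·I − A) = x^4 - 2*x^2 + 1 = (x - 1)^2*(x + 1)^2

Eigenvalues and multiplicities (the geometric multiplicity of λ is n − rank(A − λI), which equals the number of Jordan blocks for λ):
  λ = -1: algebraic multiplicity = 2, geometric multiplicity = 2
  λ = 1: algebraic multiplicity = 2, geometric multiplicity = 2

Determining the block sizes for each eigenvalue:
  λ = -1: gm = am = 2, so every block has size 1 → block sizes [1, 1]
  λ = 1: gm = am = 2, so every block has size 1 → block sizes [1, 1]

Assembling the blocks gives a Jordan form
J =
  [-1,  0, 0, 0]
  [ 0, -1, 0, 0]
  [ 0,  0, 1, 0]
  [ 0,  0, 0, 1]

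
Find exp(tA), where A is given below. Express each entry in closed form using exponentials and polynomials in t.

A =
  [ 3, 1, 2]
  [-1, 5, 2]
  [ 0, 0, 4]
e^{tA} =
  [-t*exp(4*t) + exp(4*t), t*exp(4*t), 2*t*exp(4*t)]
  [-t*exp(4*t), t*exp(4*t) + exp(4*t), 2*t*exp(4*t)]
  [0, 0, exp(4*t)]

Strategy: write A = P · J · P⁻¹ where J is a Jordan canonical form, so e^{tA} = P · e^{tJ} · P⁻¹, and e^{tJ} can be computed block-by-block.

A has Jordan form
J =
  [4, 1, 0]
  [0, 4, 0]
  [0, 0, 4]
(up to reordering of blocks).

Per-block formulas:
  For a 2×2 Jordan block J_2(4): exp(t · J_2(4)) = e^(4t)·(I + t·N), where N is the 2×2 nilpotent shift.
  For a 1×1 block at λ = 4: exp(t · [4]) = [e^(4t)].

After assembling e^{tJ} and conjugating by P, we get:

e^{tA} =
  [-t*exp(4*t) + exp(4*t), t*exp(4*t), 2*t*exp(4*t)]
  [-t*exp(4*t), t*exp(4*t) + exp(4*t), 2*t*exp(4*t)]
  [0, 0, exp(4*t)]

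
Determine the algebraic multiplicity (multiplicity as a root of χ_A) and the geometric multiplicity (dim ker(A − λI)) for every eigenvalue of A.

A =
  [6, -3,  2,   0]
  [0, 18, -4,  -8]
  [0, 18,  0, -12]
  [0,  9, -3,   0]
λ = 6: alg = 4, geom = 2

Step 1 — factor the characteristic polynomial to read off the algebraic multiplicities:
  χ_A(x) = (x - 6)^4

Step 2 — compute geometric multiplicities via the rank-nullity identity g(λ) = n − rank(A − λI):
  rank(A − (6)·I) = 2, so dim ker(A − (6)·I) = n − 2 = 2

Summary:
  λ = 6: algebraic multiplicity = 4, geometric multiplicity = 2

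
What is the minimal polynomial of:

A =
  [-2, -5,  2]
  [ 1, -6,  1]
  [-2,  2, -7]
x^3 + 15*x^2 + 75*x + 125

The characteristic polynomial is χ_A(x) = (x + 5)^3, so the eigenvalues are known. The minimal polynomial is
  m_A(x) = Π_λ (x − λ)^{k_λ}
where k_λ is the size of the *largest* Jordan block for λ (equivalently, the smallest k with (A − λI)^k v = 0 for every generalised eigenvector v of λ).

  λ = -5: largest Jordan block has size 3, contributing (x + 5)^3

So m_A(x) = (x + 5)^3 = x^3 + 15*x^2 + 75*x + 125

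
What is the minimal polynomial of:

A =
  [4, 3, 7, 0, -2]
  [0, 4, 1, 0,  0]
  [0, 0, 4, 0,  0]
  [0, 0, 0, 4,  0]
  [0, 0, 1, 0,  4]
x^3 - 12*x^2 + 48*x - 64

The characteristic polynomial is χ_A(x) = (x - 4)^5, so the eigenvalues are known. The minimal polynomial is
  m_A(x) = Π_λ (x − λ)^{k_λ}
where k_λ is the size of the *largest* Jordan block for λ (equivalently, the smallest k with (A − λI)^k v = 0 for every generalised eigenvector v of λ).

  λ = 4: largest Jordan block has size 3, contributing (x − 4)^3

So m_A(x) = (x - 4)^3 = x^3 - 12*x^2 + 48*x - 64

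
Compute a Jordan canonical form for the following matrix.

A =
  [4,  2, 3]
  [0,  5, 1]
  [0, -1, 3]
J_3(4)

The characteristic polynomial is
  det(x·I − A) = x^3 - 12*x^2 + 48*x - 64 = (x - 4)^3

Eigenvalues and multiplicities (the geometric multiplicity of λ is n − rank(A − λI), which equals the number of Jordan blocks for λ):
  λ = 4: algebraic multiplicity = 3, geometric multiplicity = 1

Determining the block sizes for each eigenvalue:
  λ = 4: one block (gm = 1), so the single block has size am = 3 → block sizes [3]

Assembling the blocks gives a Jordan form
J =
  [4, 1, 0]
  [0, 4, 1]
  [0, 0, 4]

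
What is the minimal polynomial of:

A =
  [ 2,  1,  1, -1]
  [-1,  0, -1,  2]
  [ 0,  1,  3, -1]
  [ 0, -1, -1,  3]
x^3 - 6*x^2 + 12*x - 8

The characteristic polynomial is χ_A(x) = (x - 2)^4, so the eigenvalues are known. The minimal polynomial is
  m_A(x) = Π_λ (x − λ)^{k_λ}
where k_λ is the size of the *largest* Jordan block for λ (equivalently, the smallest k with (A − λI)^k v = 0 for every generalised eigenvector v of λ).

  λ = 2: largest Jordan block has size 3, contributing (x − 2)^3

So m_A(x) = (x - 2)^3 = x^3 - 6*x^2 + 12*x - 8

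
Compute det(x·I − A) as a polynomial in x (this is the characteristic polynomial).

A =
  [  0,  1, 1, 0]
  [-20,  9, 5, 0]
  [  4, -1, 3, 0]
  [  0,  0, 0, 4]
x^4 - 16*x^3 + 96*x^2 - 256*x + 256

Expanding det(x·I − A) (e.g. by cofactor expansion or by noting that A is similar to its Jordan form J, which has the same characteristic polynomial as A) gives
  χ_A(x) = x^4 - 16*x^3 + 96*x^2 - 256*x + 256
which factors as (x - 4)^4. The eigenvalues (with algebraic multiplicities) are λ = 4 with multiplicity 4.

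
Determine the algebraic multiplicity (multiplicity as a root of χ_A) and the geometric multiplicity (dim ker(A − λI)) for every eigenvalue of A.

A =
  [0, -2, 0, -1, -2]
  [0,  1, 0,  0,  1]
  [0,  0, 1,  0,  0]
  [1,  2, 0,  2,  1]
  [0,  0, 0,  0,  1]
λ = 1: alg = 5, geom = 3

Step 1 — factor the characteristic polynomial to read off the algebraic multiplicities:
  χ_A(x) = (x - 1)^5

Step 2 — compute geometric multiplicities via the rank-nullity identity g(λ) = n − rank(A − λI):
  rank(A − (1)·I) = 2, so dim ker(A − (1)·I) = n − 2 = 3

Summary:
  λ = 1: algebraic multiplicity = 5, geometric multiplicity = 3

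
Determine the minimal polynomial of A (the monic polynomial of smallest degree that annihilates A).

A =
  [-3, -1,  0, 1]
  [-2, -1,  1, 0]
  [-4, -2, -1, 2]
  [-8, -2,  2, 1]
x^3 + 3*x^2 + 3*x + 1

The characteristic polynomial is χ_A(x) = (x + 1)^4, so the eigenvalues are known. The minimal polynomial is
  m_A(x) = Π_λ (x − λ)^{k_λ}
where k_λ is the size of the *largest* Jordan block for λ (equivalently, the smallest k with (A − λI)^k v = 0 for every generalised eigenvector v of λ).

  λ = -1: largest Jordan block has size 3, contributing (x + 1)^3

So m_A(x) = (x + 1)^3 = x^3 + 3*x^2 + 3*x + 1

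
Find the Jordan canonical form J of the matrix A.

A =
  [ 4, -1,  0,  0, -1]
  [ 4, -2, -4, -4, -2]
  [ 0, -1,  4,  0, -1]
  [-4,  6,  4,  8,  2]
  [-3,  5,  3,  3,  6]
J_3(4) ⊕ J_1(4) ⊕ J_1(4)

The characteristic polynomial is
  det(x·I − A) = x^5 - 20*x^4 + 160*x^3 - 640*x^2 + 1280*x - 1024 = (x - 4)^5

Eigenvalues and multiplicities (the geometric multiplicity of λ is n − rank(A − λI), which equals the number of Jordan blocks for λ):
  λ = 4: algebraic multiplicity = 5, geometric multiplicity = 3

Determining the block sizes for each eigenvalue:
  λ = 4: with am = 5 and gm = 3, the partition is not yet determined (e.g. several partitions of 5 into 3 parts exist). Let N = A − (4)·I. Computing rank(N^1) = 2, rank(N^2) = 1, rank(N^3) = 0; the number of blocks of size ≥ j is rank(N^{j−1}) − rank(N^j), giving [3, 1, 1]. So we have 1 block(s) of size 3, 2 block(s) of size 1 → block sizes [3, 1, 1]

Assembling the blocks gives a Jordan form
J =
  [4, 1, 0, 0, 0]
  [0, 4, 1, 0, 0]
  [0, 0, 4, 0, 0]
  [0, 0, 0, 4, 0]
  [0, 0, 0, 0, 4]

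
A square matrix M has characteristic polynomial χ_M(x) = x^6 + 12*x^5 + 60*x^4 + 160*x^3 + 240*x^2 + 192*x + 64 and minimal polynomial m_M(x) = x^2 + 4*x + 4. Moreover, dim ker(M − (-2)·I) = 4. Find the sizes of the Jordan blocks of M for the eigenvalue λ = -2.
Block sizes for λ = -2: [2, 2, 1, 1]

Step 1 — from the characteristic polynomial, algebraic multiplicity of λ = -2 is 6. From dim ker(M − (-2)·I) = 4, there are exactly 4 Jordan blocks for λ = -2.
Step 2 — from the minimal polynomial, the factor (x + 2)^2 tells us the largest block for λ = -2 has size 2.
Step 3 — with total size 6, 4 blocks, and largest block 2, the block sizes (in nonincreasing order) are [2, 2, 1, 1].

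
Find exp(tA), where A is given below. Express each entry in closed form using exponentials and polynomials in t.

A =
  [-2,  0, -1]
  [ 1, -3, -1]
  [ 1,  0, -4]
e^{tA} =
  [t*exp(-3*t) + exp(-3*t), 0, -t*exp(-3*t)]
  [t*exp(-3*t), exp(-3*t), -t*exp(-3*t)]
  [t*exp(-3*t), 0, -t*exp(-3*t) + exp(-3*t)]

Strategy: write A = P · J · P⁻¹ where J is a Jordan canonical form, so e^{tA} = P · e^{tJ} · P⁻¹, and e^{tJ} can be computed block-by-block.

A has Jordan form
J =
  [-3,  1,  0]
  [ 0, -3,  0]
  [ 0,  0, -3]
(up to reordering of blocks).

Per-block formulas:
  For a 2×2 Jordan block J_2(-3): exp(t · J_2(-3)) = e^(-3t)·(I + t·N), where N is the 2×2 nilpotent shift.
  For a 1×1 block at λ = -3: exp(t · [-3]) = [e^(-3t)].

After assembling e^{tJ} and conjugating by P, we get:

e^{tA} =
  [t*exp(-3*t) + exp(-3*t), 0, -t*exp(-3*t)]
  [t*exp(-3*t), exp(-3*t), -t*exp(-3*t)]
  [t*exp(-3*t), 0, -t*exp(-3*t) + exp(-3*t)]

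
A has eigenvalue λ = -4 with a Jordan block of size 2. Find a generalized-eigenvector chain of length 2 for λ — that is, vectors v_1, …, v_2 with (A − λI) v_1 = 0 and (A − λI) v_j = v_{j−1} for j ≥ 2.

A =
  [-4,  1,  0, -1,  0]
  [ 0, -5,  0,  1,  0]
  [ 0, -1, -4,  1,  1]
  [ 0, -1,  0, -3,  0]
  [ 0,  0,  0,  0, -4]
A Jordan chain for λ = -4 of length 2:
v_1 = (1, -1, -1, -1, 0)ᵀ
v_2 = (0, 1, 0, 0, 0)ᵀ

Let N = A − (-4)·I. We want v_2 with N^2 v_2 = 0 but N^1 v_2 ≠ 0; then v_{j-1} := N · v_j for j = 2, …, 2.

Pick v_2 = (0, 1, 0, 0, 0)ᵀ.
Then v_1 = N · v_2 = (1, -1, -1, -1, 0)ᵀ.

Sanity check: (A − (-4)·I) v_1 = (0, 0, 0, 0, 0)ᵀ = 0. ✓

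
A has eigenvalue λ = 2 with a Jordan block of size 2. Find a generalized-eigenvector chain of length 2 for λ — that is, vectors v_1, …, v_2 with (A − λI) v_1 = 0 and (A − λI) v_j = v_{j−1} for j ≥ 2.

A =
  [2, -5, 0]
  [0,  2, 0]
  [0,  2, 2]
A Jordan chain for λ = 2 of length 2:
v_1 = (-5, 0, 2)ᵀ
v_2 = (0, 1, 0)ᵀ

Let N = A − (2)·I. We want v_2 with N^2 v_2 = 0 but N^1 v_2 ≠ 0; then v_{j-1} := N · v_j for j = 2, …, 2.

Pick v_2 = (0, 1, 0)ᵀ.
Then v_1 = N · v_2 = (-5, 0, 2)ᵀ.

Sanity check: (A − (2)·I) v_1 = (0, 0, 0)ᵀ = 0. ✓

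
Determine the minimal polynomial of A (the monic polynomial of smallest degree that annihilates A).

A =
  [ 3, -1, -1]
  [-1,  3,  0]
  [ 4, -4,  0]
x^3 - 6*x^2 + 12*x - 8

The characteristic polynomial is χ_A(x) = (x - 2)^3, so the eigenvalues are known. The minimal polynomial is
  m_A(x) = Π_λ (x − λ)^{k_λ}
where k_λ is the size of the *largest* Jordan block for λ (equivalently, the smallest k with (A − λI)^k v = 0 for every generalised eigenvector v of λ).

  λ = 2: largest Jordan block has size 3, contributing (x − 2)^3

So m_A(x) = (x - 2)^3 = x^3 - 6*x^2 + 12*x - 8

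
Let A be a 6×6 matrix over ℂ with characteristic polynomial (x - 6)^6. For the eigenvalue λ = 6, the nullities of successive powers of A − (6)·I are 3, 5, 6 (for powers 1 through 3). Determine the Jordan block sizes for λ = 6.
Block sizes for λ = 6: [3, 2, 1]

From the dimensions of kernels of powers, the number of Jordan blocks of size at least j is d_j − d_{j−1} where d_j = dim ker(N^j) (with d_0 = 0). Computing the differences gives [3, 2, 1].
The number of blocks of size exactly k is (#blocks of size ≥ k) − (#blocks of size ≥ k + 1), so the partition is: 1 block(s) of size 1, 1 block(s) of size 2, 1 block(s) of size 3.
In nonincreasing order the block sizes are [3, 2, 1].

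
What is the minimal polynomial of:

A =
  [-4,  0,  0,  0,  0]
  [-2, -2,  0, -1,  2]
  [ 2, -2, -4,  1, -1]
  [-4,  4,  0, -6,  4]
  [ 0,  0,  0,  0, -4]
x^2 + 8*x + 16

The characteristic polynomial is χ_A(x) = (x + 4)^5, so the eigenvalues are known. The minimal polynomial is
  m_A(x) = Π_λ (x − λ)^{k_λ}
where k_λ is the size of the *largest* Jordan block for λ (equivalently, the smallest k with (A − λI)^k v = 0 for every generalised eigenvector v of λ).

  λ = -4: largest Jordan block has size 2, contributing (x + 4)^2

So m_A(x) = (x + 4)^2 = x^2 + 8*x + 16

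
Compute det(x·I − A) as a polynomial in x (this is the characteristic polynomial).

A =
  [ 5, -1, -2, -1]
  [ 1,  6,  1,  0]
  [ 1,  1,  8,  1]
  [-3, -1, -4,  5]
x^4 - 24*x^3 + 216*x^2 - 864*x + 1296

Expanding det(x·I − A) (e.g. by cofactor expansion or by noting that A is similar to its Jordan form J, which has the same characteristic polynomial as A) gives
  χ_A(x) = x^4 - 24*x^3 + 216*x^2 - 864*x + 1296
which factors as (x - 6)^4. The eigenvalues (with algebraic multiplicities) are λ = 6 with multiplicity 4.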